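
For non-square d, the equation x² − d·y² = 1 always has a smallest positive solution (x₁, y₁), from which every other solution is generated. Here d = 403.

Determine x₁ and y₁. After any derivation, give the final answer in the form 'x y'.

669878 33369

√403 → a₀=20, period (13,2,1,3,1,3,1,2,13,40); ℓ=10 even so k=9
step 0: (20, 1)  from 20·(1,0) + (0,1)
step 1: (261, 13)  from 13·(20,1) + (1,0)
step 2: (542, 27)  from 2·(261,13) + (20,1)
step 3: (803, 40)  from 1·(542,27) + (261,13)
…
step 5: (3754, 187)  from 1·(2951,147) + (803,40)
step 6: (14213, 708)  from 3·(3754,187) + (2951,147)
step 7: (17967, 895)  from 1·(14213,708) + (3754,187)
step 8: (50147, 2498)  from 2·(17967,895) + (14213,708)
step 9: (669878, 33369)  from 13·(50147,2498) + (17967,895)
→ (669878, 33369).  Check: 669878²=448736534884, 403·33369²=448736534883, difference 1.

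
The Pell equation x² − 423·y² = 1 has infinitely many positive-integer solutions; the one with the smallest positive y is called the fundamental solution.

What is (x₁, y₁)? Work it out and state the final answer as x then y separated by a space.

4607 224

d=423: √d = [20; 1,1,3,4,3,1,1,40] (ℓ=8, even), read p_7/q_7
step 0: (20, 1)  from 20·(1,0) + (0,1)
…
step 2: (41, 2)  from 1·(21,1) + (20,1)
…
step 4: (617, 30)  from 4·(144,7) + (41,2)
step 5: (1995, 97)  from 3·(617,30) + (144,7)
step 6: (2612, 127)  from 1·(1995,97) + (617,30)
step 7: (4607, 224)  from 1·(2612,127) + (1995,97)
→ (4607, 224).  Check: 4607²=21224449, 423·224²=21224448, difference 1.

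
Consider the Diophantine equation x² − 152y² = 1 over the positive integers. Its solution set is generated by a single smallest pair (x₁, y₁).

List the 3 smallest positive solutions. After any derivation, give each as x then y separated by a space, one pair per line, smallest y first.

d=152: √d = [12; 3,24] (ℓ=2, even), read p_1/q_1
i=0: a=12 ⇒ p=12, q=1
i=1: a=3 ⇒ p=37, q=3
fundamental: x₁=37, y₁=3  (since 1369 − 152·9 = 1)
(x_2, y_2) = (37·37 + 152·3·3, 37·3 + 3·37) = (2737, 222)
(x_3, y_3) = (37·2737 + 152·3·222, 37·222 + 3·2737) = (202501, 16425)

37 3
2737 222
202501 16425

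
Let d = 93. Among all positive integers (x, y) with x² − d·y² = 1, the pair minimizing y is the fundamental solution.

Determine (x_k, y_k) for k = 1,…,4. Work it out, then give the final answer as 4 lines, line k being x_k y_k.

√93 → a₀=9, period (1,1,1,4,6,4,1,1,1,18); ℓ=10 even so k=9
step 0: (9, 1)  from 9·(1,0) + (0,1)
…
step 2: (19, 2)  from 1·(10,1) + (9,1)
…
step 5: (839, 87)  from 6·(135,14) + (29,3)
…
step 7: (4330, 449)  from 1·(3491,362) + (839,87)
step 8: (7821, 811)  from 1·(4330,449) + (3491,362)
step 9: (12151, 1260)  from 1·(7821,811) + (4330,449)
(x₁, y₁) = (12151, 1260);  12151² − 93·1260² = 1 ✓
(12151+1260√93)^2 = 295293601 + 30620520√93
(12151+1260√93)^3 = 7176225079351 + 744139875780√93
(12151+1260√93)^4 = 174396621583094401 + 18084087230585040√93

12151 1260
295293601 30620520
7176225079351 744139875780
174396621583094401 18084087230585040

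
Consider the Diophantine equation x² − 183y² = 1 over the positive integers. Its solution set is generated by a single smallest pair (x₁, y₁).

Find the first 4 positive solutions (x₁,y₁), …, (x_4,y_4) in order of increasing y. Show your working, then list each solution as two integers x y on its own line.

487 36
474337 35064
462003751 34152300
449991179137 33264305136

√183 = [13; 1,1,8,1,1,26, …], period ℓ=6 (even) → k=5
k=0  a_k=13  p_k/q_k = 13/1
k=1  a_k=1  p_k/q_k = 14/1
k=2  a_k=1  p_k/q_k = 27/2
k=3  a_k=8  p_k/q_k = 230/17
k=4  a_k=1  p_k/q_k = 257/19
k=5  a_k=1  p_k/q_k = 487/36
(x₁, y₁) = (487, 36);  487² − 183·36² = 1 ✓
n=2: (487,36)∘(487,36) = (487·487+183·36·36, 487·36+36·487) = (474337,35064)
n=3: (474337,35064)∘(487,36) = (487·474337+183·36·35064, 487·35064+36·474337) = (462003751,34152300)
n=4: (462003751,34152300)∘(487,36) = (487·462003751+183·36·34152300, 487·34152300+36·462003751) = (449991179137,33264305136)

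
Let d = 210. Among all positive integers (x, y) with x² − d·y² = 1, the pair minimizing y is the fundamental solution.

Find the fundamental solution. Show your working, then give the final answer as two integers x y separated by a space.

d=210: √d = [14; 2,28] (ℓ=2, even), read p_1/q_1
a_0=14:  p_0=14·1+0=14,  q_0=14·0+1=1
a_1=2:  p_1=2·14+1=29,  q_1=2·1+0=2
fundamental: x₁=29, y₁=2  (since 841 − 210·4 = 1)

29 2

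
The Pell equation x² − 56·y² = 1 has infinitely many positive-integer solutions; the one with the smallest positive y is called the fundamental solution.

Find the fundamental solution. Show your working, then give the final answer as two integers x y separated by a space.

[7; 2,14] for √56; ℓ=2 ⇒ convergent index 1
i=0: a=7 ⇒ p=7, q=1
i=1: a=2 ⇒ p=15, q=2
→ (15, 2).  Check: 15²=225, 56·2²=224, difference 1.

15 2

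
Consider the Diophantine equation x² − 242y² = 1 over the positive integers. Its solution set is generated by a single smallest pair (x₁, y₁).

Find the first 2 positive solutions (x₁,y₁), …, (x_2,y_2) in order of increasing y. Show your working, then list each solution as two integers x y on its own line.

19601 1260
768398401 49394520

[15; 1,1,3,1,14,1,3,1,1,30] for √242; ℓ=10 ⇒ convergent index 9
a_0=15:  p_0=15·1+0=15,  q_0=15·0+1=1
a_1=1:  p_1=1·15+1=16,  q_1=1·1+0=1
a_2=1:  p_2=1·16+15=31,  q_2=1·1+1=2
a_3=3:  p_3=3·31+16=109,  q_3=3·2+1=7
…
a_6=1:  p_6=1·2069+140=2209,  q_6=1·133+9=142
a_7=3:  p_7=3·2209+2069=8696,  q_7=3·142+133=559
a_8=1:  p_8=1·8696+2209=10905,  q_8=1·559+142=701
a_9=1:  p_9=1·10905+8696=19601,  q_9=1·701+559=1260
fundamental: x₁=19601, y₁=1260  (since 384199201 − 242·1587600 = 1)
(19601+1260√242)^2 = 768398401 + 49394520√242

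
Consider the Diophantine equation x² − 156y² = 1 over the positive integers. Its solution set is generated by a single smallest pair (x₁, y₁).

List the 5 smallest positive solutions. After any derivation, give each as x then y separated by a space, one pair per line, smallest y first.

√156 = [12; 2,24, …], period ℓ=2 (even) → k=1
i=0: a=12 ⇒ p=12, q=1
i=1: a=2 ⇒ p=25, q=2
(x₁, y₁) = (25, 2);  25² − 156·2² = 1 ✓
(25+2√156)^2 = 1249 + 100√156
(25+2√156)^3 = 62425 + 4998√156
(25+2√156)^4 = 3120001 + 249800√156
(25+2√156)^5 = 155937625 + 12485002√156

25 2
1249 100
62425 4998
3120001 249800
155937625 12485002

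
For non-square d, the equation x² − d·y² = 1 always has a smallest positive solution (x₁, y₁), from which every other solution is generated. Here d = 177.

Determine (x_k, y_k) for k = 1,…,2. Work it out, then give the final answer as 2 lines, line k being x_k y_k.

62423 4692
7793261857 585777432

√177 → a₀=13, period (3,3,2,8,2,3,3,26); ℓ=8 even so k=7
a_0=13:  p_0=13·1+0=13,  q_0=13·0+1=1
…
a_5=2:  p_5=2·2581+306=5468,  q_5=2·194+23=411
a_6=3:  p_6=3·5468+2581=18985,  q_6=3·411+194=1427
a_7=3:  p_7=3·18985+5468=62423,  q_7=3·1427+411=4692
(x₁, y₁) = (62423, 4692);  62423² − 177·4692² = 1 ✓
n=2: (62423,4692)∘(62423,4692) = (62423·62423+177·4692·4692, 62423·4692+4692·62423) = (7793261857,585777432)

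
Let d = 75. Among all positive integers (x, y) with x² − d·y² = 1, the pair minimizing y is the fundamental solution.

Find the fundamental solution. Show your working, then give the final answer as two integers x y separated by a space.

26 3

√75 → a₀=8, period (1,1,1,16); ℓ=4 even so k=3
a_0=8:  p_0=8·1+0=8,  q_0=8·0+1=1
a_1=1:  p_1=1·8+1=9,  q_1=1·1+0=1
a_2=1:  p_2=1·9+8=17,  q_2=1·1+1=2
a_3=1:  p_3=1·17+9=26,  q_3=1·2+1=3
→ (26, 3).  Check: 26²=676, 75·3²=675, difference 1.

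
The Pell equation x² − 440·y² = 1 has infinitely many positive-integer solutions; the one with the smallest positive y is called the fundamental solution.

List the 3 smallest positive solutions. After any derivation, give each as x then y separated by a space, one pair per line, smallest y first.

√440 → a₀=20, period (1,40); ℓ=2 even so k=1
i=0: a=20 ⇒ p=20, q=1
i=1: a=1 ⇒ p=21, q=1
fundamental: x₁=21, y₁=1  (since 441 − 440·1 = 1)
(21+1√440)^2 = 881 + 42√440
(21+1√440)^3 = 36981 + 1763√440

21 1
881 42
36981 1763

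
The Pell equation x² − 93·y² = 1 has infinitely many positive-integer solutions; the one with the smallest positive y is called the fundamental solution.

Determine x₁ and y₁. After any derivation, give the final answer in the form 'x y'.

12151 1260

√93 = [9; 1,1,1,4,6,4,1,1,1,18, …], period ℓ=10 (even) → k=9
k=0  a_k=9  p_k/q_k = 9/1
k=1  a_k=1  p_k/q_k = 10/1
…
k=4  a_k=4  p_k/q_k = 135/14
k=5  a_k=6  p_k/q_k = 839/87
k=6  a_k=4  p_k/q_k = 3491/362
…
k=8  a_k=1  p_k/q_k = 7821/811
k=9  a_k=1  p_k/q_k = 12151/1260
(x₁, y₁) = (12151, 1260);  12151² − 93·1260² = 1 ✓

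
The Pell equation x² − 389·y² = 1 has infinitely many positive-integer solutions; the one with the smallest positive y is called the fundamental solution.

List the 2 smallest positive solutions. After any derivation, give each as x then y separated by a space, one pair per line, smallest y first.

√389 = [19; 1,2,1,1,1,1,2,1,38, …], period ℓ=9 (odd) → k=17
a_0=19:  p_0=19·1+0=19,  q_0=19·0+1=1
a_1=1:  p_1=1·19+1=20,  q_1=1·1+0=1
a_2=2:  p_2=2·20+19=59,  q_2=2·1+1=3
a_3=1:  p_3=1·59+20=79,  q_3=1·3+1=4
a_4=1:  p_4=1·79+59=138,  q_4=1·4+3=7
a_5=1:  p_5=1·138+79=217,  q_5=1·7+4=11
a_6=1:  p_6=1·217+138=355,  q_6=1·11+7=18
a_7=2:  p_7=2·355+217=927,  q_7=2·18+11=47
a_8=1:  p_8=1·927+355=1282,  q_8=1·47+18=65
a_9=38:  p_9=38·1282+927=49643,  q_9=38·65+47=2517
…
a_11=2:  p_11=2·50925+49643=151493,  q_11=2·2582+2517=7681
a_12=1:  p_12=1·151493+50925=202418,  q_12=1·7681+2582=10263
a_13=1:  p_13=1·202418+151493=353911,  q_13=1·10263+7681=17944
…
a_15=1:  p_15=1·556329+353911=910240,  q_15=1·28207+17944=46151
a_16=2:  p_16=2·910240+556329=2376809,  q_16=2·46151+28207=120509
a_17=1:  p_17=1·2376809+910240=3287049,  q_17=1·120509+46151=166660
(x₁, y₁) = (3287049, 166660);  3287049² − 389·166660² = 1 ✓
n=2: (3287049,166660)∘(3287049,166660) = (3287049·3287049+389·166660·166660, 3287049·166660+166660·3287049) = (21609382256801,1095639172680)

3287049 166660
21609382256801 1095639172680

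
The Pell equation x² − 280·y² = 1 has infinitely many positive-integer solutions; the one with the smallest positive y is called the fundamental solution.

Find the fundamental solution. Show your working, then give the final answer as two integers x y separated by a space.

251 15

√280 = [16; 1,2,1,2,1,32, …], period ℓ=6 (even) → k=5
step 0: (16, 1)  from 16·(1,0) + (0,1)
…
step 4: (184, 11)  from 2·(67,4) + (50,3)
step 5: (251, 15)  from 1·(184,11) + (67,4)
fundamental: x₁=251, y₁=15  (since 63001 − 280·225 = 1)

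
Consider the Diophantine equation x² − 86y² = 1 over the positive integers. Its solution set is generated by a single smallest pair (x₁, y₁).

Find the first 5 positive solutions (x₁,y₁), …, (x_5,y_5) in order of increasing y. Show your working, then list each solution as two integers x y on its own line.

√86 → a₀=9, period (3,1,1,1,8,1,1,1,3,18); ℓ=10 even so k=9
i=0: a=9 ⇒ p=9, q=1
i=1: a=3 ⇒ p=28, q=3
i=2: a=1 ⇒ p=37, q=4
i=3: a=1 ⇒ p=65, q=7
…
i=5: a=8 ⇒ p=881, q=95
i=6: a=1 ⇒ p=983, q=106
…
i=8: a=1 ⇒ p=2847, q=307
i=9: a=3 ⇒ p=10405, q=1122
→ (10405, 1122).  Check: 10405²=108264025, 86·1122²=108264024, difference 1.
(x_2, y_2) = (10405·10405 + 86·1122·1122, 10405·1122 + 1122·10405) = (216528049, 23348820)
(x_3, y_3) = (10405·216528049 + 86·1122·23348820, 10405·23348820 + 1122·216528049) = (4505948689285, 485888943078)
(x_4, y_4) = (10405·4505948689285 + 86·1122·485888943078, 10405·485888943078 + 1122·4505948689285) = (93768792007492801, 10111348882104360)
(x_5, y_5) = (10405·93768792007492801 + 86·1122·10111348882104360, 10405·10111348882104360 + 1122·93768792007492801) = (1951328557169976499525, 210417169750702788522)

10405 1122
216528049 23348820
4505948689285 485888943078
93768792007492801 10111348882104360
1951328557169976499525 210417169750702788522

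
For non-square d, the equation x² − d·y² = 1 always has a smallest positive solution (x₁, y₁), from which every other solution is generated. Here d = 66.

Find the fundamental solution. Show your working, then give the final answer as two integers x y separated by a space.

65 8

d=66: √d = [8; 8,16] (ℓ=2, even), read p_1/q_1
step 0: (8, 1)  from 8·(1,0) + (0,1)
step 1: (65, 8)  from 8·(8,1) + (1,0)
→ (65, 8).  Check: 65²=4225, 66·8²=4224, difference 1.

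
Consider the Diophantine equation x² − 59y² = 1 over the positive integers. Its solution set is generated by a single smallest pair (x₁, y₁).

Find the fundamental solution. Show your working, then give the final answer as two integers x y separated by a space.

530 69

d=59: √d = [7; 1,2,7,2,1,14] (ℓ=6, even), read p_5/q_5
step 0: (7, 1)  from 7·(1,0) + (0,1)
…
step 3: (169, 22)  from 7·(23,3) + (8,1)
step 4: (361, 47)  from 2·(169,22) + (23,3)
step 5: (530, 69)  from 1·(361,47) + (169,22)
→ (530, 69).  Check: 530²=280900, 59·69²=280899, difference 1.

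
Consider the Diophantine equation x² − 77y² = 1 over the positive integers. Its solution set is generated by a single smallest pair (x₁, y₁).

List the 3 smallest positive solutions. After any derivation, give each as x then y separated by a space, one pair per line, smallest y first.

√77 → a₀=8, period (1,3,2,3,1,16); ℓ=6 even so k=5
i=0: a=8 ⇒ p=8, q=1
i=1: a=1 ⇒ p=9, q=1
i=2: a=3 ⇒ p=35, q=4
…
i=4: a=3 ⇒ p=272, q=31
i=5: a=1 ⇒ p=351, q=40
(x₁, y₁) = (351, 40);  351² − 77·40² = 1 ✓
n=2: (351,40)∘(351,40) = (351·351+77·40·40, 351·40+40·351) = (246401,28080)
n=3: (246401,28080)∘(351,40) = (351·246401+77·40·28080, 351·28080+40·246401) = (172973151,19712120)

351 40
246401 28080
172973151 19712120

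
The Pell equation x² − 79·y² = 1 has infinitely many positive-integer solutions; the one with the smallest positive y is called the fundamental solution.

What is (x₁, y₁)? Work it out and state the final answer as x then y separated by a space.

√79 = [8; 1,7,1,16, …], period ℓ=4 (even) → k=3
k=0  a_k=8  p_k/q_k = 8/1
k=1  a_k=1  p_k/q_k = 9/1
k=2  a_k=7  p_k/q_k = 71/8
k=3  a_k=1  p_k/q_k = 80/9
(x₁, y₁) = (80, 9);  80² − 79·9² = 1 ✓

80 9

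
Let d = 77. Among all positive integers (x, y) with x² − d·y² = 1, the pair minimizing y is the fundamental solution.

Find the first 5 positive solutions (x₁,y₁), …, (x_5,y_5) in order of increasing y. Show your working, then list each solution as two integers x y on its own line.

√77 → a₀=8, period (1,3,2,3,1,16); ℓ=6 even so k=5
k=0  a_k=8  p_k/q_k = 8/1
…
k=2  a_k=3  p_k/q_k = 35/4
k=3  a_k=2  p_k/q_k = 79/9
k=4  a_k=3  p_k/q_k = 272/31
k=5  a_k=1  p_k/q_k = 351/40
fundamental: x₁=351, y₁=40  (since 123201 − 77·1600 = 1)
(351+40√77)^2 = 246401 + 28080√77
(351+40√77)^3 = 172973151 + 19712120√77
(351+40√77)^4 = 121426905601 + 13837880160√77
(351+40√77)^5 = 85241514758751 + 9714172160200√77

351 40
246401 28080
172973151 19712120
121426905601 13837880160
85241514758751 9714172160200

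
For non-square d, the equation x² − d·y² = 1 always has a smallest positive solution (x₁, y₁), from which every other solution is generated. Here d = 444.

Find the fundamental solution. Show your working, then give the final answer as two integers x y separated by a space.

√444 = [21; 14,42, …], period ℓ=2 (even) → k=1
i=0: a=21 ⇒ p=21, q=1
i=1: a=14 ⇒ p=295, q=14
(x₁, y₁) = (295, 14);  295² − 444·14² = 1 ✓

295 14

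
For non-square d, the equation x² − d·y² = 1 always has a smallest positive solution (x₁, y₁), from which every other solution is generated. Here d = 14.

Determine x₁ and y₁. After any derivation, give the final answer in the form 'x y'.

15 4

√14 → a₀=3, period (1,2,1,6); ℓ=4 even so k=3
i=0: a=3 ⇒ p=3, q=1
…
i=2: a=2 ⇒ p=11, q=3
i=3: a=1 ⇒ p=15, q=4
(x₁, y₁) = (15, 4);  15² − 14·4² = 1 ✓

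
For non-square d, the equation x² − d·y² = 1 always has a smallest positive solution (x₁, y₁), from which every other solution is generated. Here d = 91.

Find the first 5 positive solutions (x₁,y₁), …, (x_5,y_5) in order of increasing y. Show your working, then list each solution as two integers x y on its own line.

d=91: √d = [9; 1,1,5,1,5,1,1,18] (ℓ=8, even), read p_7/q_7
step 0: (9, 1)  from 9·(1,0) + (0,1)
step 1: (10, 1)  from 1·(9,1) + (1,0)
step 2: (19, 2)  from 1·(10,1) + (9,1)
…
step 4: (124, 13)  from 1·(105,11) + (19,2)
…
step 6: (849, 89)  from 1·(725,76) + (124,13)
step 7: (1574, 165)  from 1·(849,89) + (725,76)
fundamental: x₁=1574, y₁=165  (since 2477476 − 91·27225 = 1)
n=2: (1574,165)∘(1574,165) = (1574·1574+91·165·165, 1574·165+165·1574) = (4954951,519420)
n=3: (4954951,519420)∘(1574,165) = (1574·4954951+91·165·519420, 1574·519420+165·4954951) = (15598184174,1635133995)
n=4: (15598184174,1635133995)∘(1574,165) = (1574·15598184174+91·165·1635133995, 1574·1635133995+165·15598184174) = (49103078824801,5147401296840)
n=5: (49103078824801,5147401296840)∘(1574,165) = (1574·49103078824801+91·165·5147401296840, 1574·5147401296840+165·49103078824801) = (154576476542289374,16204017647318325)

1574 165
4954951 519420
15598184174 1635133995
49103078824801 5147401296840
154576476542289374 16204017647318325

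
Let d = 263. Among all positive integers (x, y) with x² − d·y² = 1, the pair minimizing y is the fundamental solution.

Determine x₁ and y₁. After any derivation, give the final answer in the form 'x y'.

139128 8579

d=263: √d = [16; 4,1,1,1,1,15,1,1,1,1,4,32] (ℓ=12, even), read p_11/q_11
i=0: a=16 ⇒ p=16, q=1
i=1: a=4 ⇒ p=65, q=4
i=2: a=1 ⇒ p=81, q=5
…
i=4: a=1 ⇒ p=227, q=14
…
i=7: a=1 ⇒ p=6195, q=382
…
i=10: a=1 ⇒ p=30229, q=1864
i=11: a=4 ⇒ p=139128, q=8579
fundamental: x₁=139128, y₁=8579  (since 19356600384 − 263·73599241 = 1)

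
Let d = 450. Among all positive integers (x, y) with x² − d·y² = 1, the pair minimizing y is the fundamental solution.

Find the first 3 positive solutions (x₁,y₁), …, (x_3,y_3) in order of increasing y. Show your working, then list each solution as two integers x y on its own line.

19601 924
768398401 36222648
30122754096401 1420000245972

[21; 4,1,2,4,2,1,4,42] for √450; ℓ=8 ⇒ convergent index 7
a_0=21:  p_0=21·1+0=21,  q_0=21·0+1=1
a_1=4:  p_1=4·21+1=85,  q_1=4·1+0=4
a_2=1:  p_2=1·85+21=106,  q_2=1·4+1=5
…
a_5=2:  p_5=2·1294+297=2885,  q_5=2·61+14=136
a_6=1:  p_6=1·2885+1294=4179,  q_6=1·136+61=197
a_7=4:  p_7=4·4179+2885=19601,  q_7=4·197+136=924
fundamental: x₁=19601, y₁=924  (since 384199201 − 450·853776 = 1)
k=2:  x_2 = 19601·19601+450·924·924 = 768398401,  y_2 = 19601·924+924·19601 = 36222648
k=3:  x_3 = 19601·768398401+450·924·36222648 = 30122754096401,  y_3 = 19601·36222648+924·768398401 = 1420000245972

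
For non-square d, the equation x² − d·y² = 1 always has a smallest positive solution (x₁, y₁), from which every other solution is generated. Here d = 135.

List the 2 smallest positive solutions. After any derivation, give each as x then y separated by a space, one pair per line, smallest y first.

244 21
119071 10248

[11; 1,1,1,1,1,1,1,22] for √135; ℓ=8 ⇒ convergent index 7
k=0  a_k=11  p_k/q_k = 11/1
…
k=5  a_k=1  p_k/q_k = 93/8
k=6  a_k=1  p_k/q_k = 151/13
k=7  a_k=1  p_k/q_k = 244/21
→ (244, 21).  Check: 244²=59536, 135·21²=59535, difference 1.
k=2:  x_2 = 244·244+135·21·21 = 119071,  y_2 = 244·21+21·244 = 10248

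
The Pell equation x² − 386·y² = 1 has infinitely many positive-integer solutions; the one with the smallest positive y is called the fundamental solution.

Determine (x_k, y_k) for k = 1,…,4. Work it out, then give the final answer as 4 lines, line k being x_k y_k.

√386 = [19; 1,1,1,4,1,18,1,4,1,1,1,38, …], period ℓ=12 (even) → k=11
i=0: a=19 ⇒ p=19, q=1
i=1: a=1 ⇒ p=20, q=1
i=2: a=1 ⇒ p=39, q=2
i=3: a=1 ⇒ p=59, q=3
i=4: a=4 ⇒ p=275, q=14
…
i=6: a=18 ⇒ p=6287, q=320
…
i=8: a=4 ⇒ p=32771, q=1668
i=9: a=1 ⇒ p=39392, q=2005
i=10: a=1 ⇒ p=72163, q=3673
i=11: a=1 ⇒ p=111555, q=5678
→ (111555, 5678).  Check: 111555²=12444518025, 386·5678²=12444518024, difference 1.
(x_2, y_2) = (111555·111555 + 386·5678·5678, 111555·5678 + 5678·111555) = (24889036049, 1266818580)
(x_3, y_3) = (111555·24889036049 + 386·5678·1266818580, 111555·1266818580 + 5678·24889036049) = (5552992832780835, 282639893378122)
(x_4, y_4) = (111555·5552992832780835 + 386·5678·282639893378122, 111555·282639893378122 + 5678·5552992832780835) = (1238928230896843060801, 63059786610325980840)

111555 5678
24889036049 1266818580
5552992832780835 282639893378122
1238928230896843060801 63059786610325980840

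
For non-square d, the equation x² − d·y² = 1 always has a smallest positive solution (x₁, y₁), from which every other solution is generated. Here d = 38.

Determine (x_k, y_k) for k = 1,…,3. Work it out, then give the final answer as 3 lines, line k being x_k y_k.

37 6
2737 444
202501 32850

√38 → a₀=6, period (6,12); ℓ=2 even so k=1
a_0=6:  p_0=6·1+0=6,  q_0=6·0+1=1
a_1=6:  p_1=6·6+1=37,  q_1=6·1+0=6
fundamental: x₁=37, y₁=6  (since 1369 − 38·36 = 1)
(x_2, y_2) = (37·37 + 38·6·6, 37·6 + 6·37) = (2737, 444)
(x_3, y_3) = (37·2737 + 38·6·444, 37·444 + 6·2737) = (202501, 32850)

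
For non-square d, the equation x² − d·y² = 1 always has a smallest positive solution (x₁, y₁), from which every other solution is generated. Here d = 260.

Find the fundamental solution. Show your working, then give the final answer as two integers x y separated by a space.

√260 → a₀=16, period (8,32); ℓ=2 even so k=1
step 0: (16, 1)  from 16·(1,0) + (0,1)
step 1: (129, 8)  from 8·(16,1) + (1,0)
fundamental: x₁=129, y₁=8  (since 16641 − 260·64 = 1)

129 8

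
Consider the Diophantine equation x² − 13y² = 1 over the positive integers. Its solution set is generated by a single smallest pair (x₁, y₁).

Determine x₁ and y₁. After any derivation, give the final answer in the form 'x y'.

649 180

√13 = [3; 1,1,1,1,6, …], period ℓ=5 (odd) → k=9
a_0=3:  p_0=3·1+0=3,  q_0=3·0+1=1
a_1=1:  p_1=1·3+1=4,  q_1=1·1+0=1
…
a_4=1:  p_4=1·11+7=18,  q_4=1·3+2=5
a_5=6:  p_5=6·18+11=119,  q_5=6·5+3=33
a_6=1:  p_6=1·119+18=137,  q_6=1·33+5=38
a_7=1:  p_7=1·137+119=256,  q_7=1·38+33=71
a_8=1:  p_8=1·256+137=393,  q_8=1·71+38=109
a_9=1:  p_9=1·393+256=649,  q_9=1·109+71=180
→ (649, 180).  Check: 649²=421201, 13·180²=421200, difference 1.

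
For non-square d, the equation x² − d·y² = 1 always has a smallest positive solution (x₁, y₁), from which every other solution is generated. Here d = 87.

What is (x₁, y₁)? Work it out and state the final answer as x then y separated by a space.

28 3

√87 → a₀=9, period (3,18); ℓ=2 even so k=1
k=0  a_k=9  p_k/q_k = 9/1
k=1  a_k=3  p_k/q_k = 28/3
→ (28, 3).  Check: 28²=784, 87·3²=783, difference 1.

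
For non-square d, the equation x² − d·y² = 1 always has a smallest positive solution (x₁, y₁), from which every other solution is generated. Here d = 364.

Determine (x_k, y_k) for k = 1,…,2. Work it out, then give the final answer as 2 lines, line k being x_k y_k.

d=364: √d = [19; 12,1,2,3,1,8,1,3,2,1,12,38] (ℓ=12, even), read p_11/q_11
a_0=19:  p_0=19·1+0=19,  q_0=19·0+1=1
a_1=12:  p_1=12·19+1=229,  q_1=12·1+0=12
a_2=1:  p_2=1·229+19=248,  q_2=1·12+1=13
a_3=2:  p_3=2·248+229=725,  q_3=2·13+12=38
a_4=3:  p_4=3·725+248=2423,  q_4=3·38+13=127
…
a_6=8:  p_6=8·3148+2423=27607,  q_6=8·165+127=1447
a_7=1:  p_7=1·27607+3148=30755,  q_7=1·1447+165=1612
…
a_10=1:  p_10=1·270499+119872=390371,  q_10=1·14178+6283=20461
a_11=12:  p_11=12·390371+270499=4954951,  q_11=12·20461+14178=259710
→ (4954951, 259710).  Check: 4954951²=24551539412401, 364·259710²=24551539412400, difference 1.
(x_2, y_2) = (4954951·4954951 + 364·259710·259710, 4954951·259710 + 259710·4954951) = (49103078824801, 2573700648420)

4954951 259710
49103078824801 2573700648420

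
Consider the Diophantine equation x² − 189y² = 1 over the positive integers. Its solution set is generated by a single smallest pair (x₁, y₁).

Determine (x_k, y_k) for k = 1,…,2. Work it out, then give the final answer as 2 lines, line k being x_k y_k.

55 4
6049 440

[13; 1,2,1,26] for √189; ℓ=4 ⇒ convergent index 3
a_0=13:  p_0=13·1+0=13,  q_0=13·0+1=1
a_1=1:  p_1=1·13+1=14,  q_1=1·1+0=1
a_2=2:  p_2=2·14+13=41,  q_2=2·1+1=3
a_3=1:  p_3=1·41+14=55,  q_3=1·3+1=4
(x₁, y₁) = (55, 4);  55² − 189·4² = 1 ✓
(x_2, y_2) = (55·55 + 189·4·4, 55·4 + 4·55) = (6049, 440)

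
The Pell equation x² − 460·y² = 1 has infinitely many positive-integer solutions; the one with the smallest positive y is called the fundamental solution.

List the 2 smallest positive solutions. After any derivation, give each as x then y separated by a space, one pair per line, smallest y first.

√460 = [21; 2,4,3,1,2,10,2,1,3,4,2,42, …], period ℓ=12 (even) → k=11
k=0  a_k=21  p_k/q_k = 21/1
k=1  a_k=2  p_k/q_k = 43/2
…
k=3  a_k=3  p_k/q_k = 622/29
…
k=8  a_k=1  p_k/q_k = 72257/3369
…
k=10  a_k=4  p_k/q_k = 1135029/52921
k=11  a_k=2  p_k/q_k = 2535751/118230
fundamental: x₁=2535751, y₁=118230  (since 6430033134001 − 460·13978332900 = 1)
k=2:  x_2 = 2535751·2535751+460·118230·118230 = 12860066268001,  y_2 = 2535751·118230+118230·2535751 = 599603681460

2535751 118230
12860066268001 599603681460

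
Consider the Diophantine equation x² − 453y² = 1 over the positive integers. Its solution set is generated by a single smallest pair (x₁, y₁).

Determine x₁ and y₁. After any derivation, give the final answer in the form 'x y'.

1653751 77700

√453 = [21; 3,1,1,10,14,10,1,1,3,42, …], period ℓ=10 (even) → k=9
i=0: a=21 ⇒ p=21, q=1
…
i=2: a=1 ⇒ p=85, q=4
…
i=7: a=1 ⇒ p=245764, q=11547
i=8: a=1 ⇒ p=469329, q=22051
i=9: a=3 ⇒ p=1653751, q=77700
→ (1653751, 77700).  Check: 1653751²=2734892370001, 453·77700²=2734892370000, difference 1.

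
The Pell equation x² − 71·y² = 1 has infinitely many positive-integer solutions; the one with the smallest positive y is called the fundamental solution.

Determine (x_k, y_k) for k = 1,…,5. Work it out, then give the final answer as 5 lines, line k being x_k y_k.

3480 413
24220799 2874480
168576757560 20006380387
1173294208396801 139244404619040
8166127521864977400 969141036142138013

[8; 2,2,1,7,1,2,2,16] for √71; ℓ=8 ⇒ convergent index 7
a_0=8:  p_0=8·1+0=8,  q_0=8·0+1=1
a_1=2:  p_1=2·8+1=17,  q_1=2·1+0=2
a_2=2:  p_2=2·17+8=42,  q_2=2·2+1=5
…
a_6=2:  p_6=2·514+455=1483,  q_6=2·61+54=176
a_7=2:  p_7=2·1483+514=3480,  q_7=2·176+61=413
fundamental: x₁=3480, y₁=413  (since 12110400 − 71·170569 = 1)
(3480+413√71)^2 = 24220799 + 2874480√71
(3480+413√71)^3 = 168576757560 + 20006380387√71
(3480+413√71)^4 = 1173294208396801 + 139244404619040√71
(3480+413√71)^5 = 8166127521864977400 + 969141036142138013√71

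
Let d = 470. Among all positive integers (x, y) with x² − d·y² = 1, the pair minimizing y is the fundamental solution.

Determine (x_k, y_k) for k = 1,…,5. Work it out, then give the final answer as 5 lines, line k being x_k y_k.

√470 = [21; 1,2,8,2,1,42, …], period ℓ=6 (even) → k=5
a_0=21:  p_0=21·1+0=21,  q_0=21·0+1=1
a_1=1:  p_1=1·21+1=22,  q_1=1·1+0=1
a_2=2:  p_2=2·22+21=65,  q_2=2·1+1=3
a_3=8:  p_3=8·65+22=542,  q_3=8·3+1=25
a_4=2:  p_4=2·542+65=1149,  q_4=2·25+3=53
a_5=1:  p_5=1·1149+542=1691,  q_5=1·53+25=78
→ (1691, 78).  Check: 1691²=2859481, 470·78²=2859480, difference 1.
(x_2, y_2) = (1691·1691 + 470·78·78, 1691·78 + 78·1691) = (5718961, 263796)
(x_3, y_3) = (1691·5718961 + 470·78·263796, 1691·263796 + 78·5718961) = (19341524411, 892157994)
(x_4, y_4) = (1691·19341524411 + 470·78·892157994, 1691·892157994 + 78·19341524411) = (65413029839041, 3017278071912)
(x_5, y_5) = (1691·65413029839041 + 470·78·3017278071912, 1691·3017278071912 + 78·65413029839041) = (221226847574112251, 10204433547048390)

1691 78
5718961 263796
19341524411 892157994
65413029839041 3017278071912
221226847574112251 10204433547048390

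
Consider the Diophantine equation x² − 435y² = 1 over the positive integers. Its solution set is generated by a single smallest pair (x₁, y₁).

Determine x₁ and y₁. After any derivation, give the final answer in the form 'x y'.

146 7

√435 = [20; 1,5,1,40, …], period ℓ=4 (even) → k=3
k=0  a_k=20  p_k/q_k = 20/1
k=1  a_k=1  p_k/q_k = 21/1
k=2  a_k=5  p_k/q_k = 125/6
k=3  a_k=1  p_k/q_k = 146/7
(x₁, y₁) = (146, 7);  146² − 435·7² = 1 ✓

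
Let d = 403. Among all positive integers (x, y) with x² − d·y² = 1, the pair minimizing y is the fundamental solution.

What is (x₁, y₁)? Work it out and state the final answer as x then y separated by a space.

669878 33369

[20; 13,2,1,3,1,3,1,2,13,40] for √403; ℓ=10 ⇒ convergent index 9
k=0  a_k=20  p_k/q_k = 20/1
k=1  a_k=13  p_k/q_k = 261/13
…
k=6  a_k=3  p_k/q_k = 14213/708
…
k=8  a_k=2  p_k/q_k = 50147/2498
k=9  a_k=13  p_k/q_k = 669878/33369
(x₁, y₁) = (669878, 33369);  669878² − 403·33369² = 1 ✓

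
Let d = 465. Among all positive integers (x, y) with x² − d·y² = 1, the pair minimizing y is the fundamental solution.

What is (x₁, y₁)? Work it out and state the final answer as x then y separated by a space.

√465 → a₀=21, period (1,1,3,2,2,2,3,1,1,42); ℓ=10 even so k=9
k=0  a_k=21  p_k/q_k = 21/1
k=1  a_k=1  p_k/q_k = 22/1
k=2  a_k=1  p_k/q_k = 43/2
k=3  a_k=3  p_k/q_k = 151/7
…
k=5  a_k=2  p_k/q_k = 841/39
…
k=8  a_k=1  p_k/q_k = 8949/415
k=9  a_k=1  p_k/q_k = 15871/736
fundamental: x₁=15871, y₁=736  (since 251888641 − 465·541696 = 1)

15871 736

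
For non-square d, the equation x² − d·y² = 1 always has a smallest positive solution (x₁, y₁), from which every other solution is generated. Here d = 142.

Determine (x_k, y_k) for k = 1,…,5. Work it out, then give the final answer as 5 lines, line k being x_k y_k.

143 12
40897 3432
11696399 981540
3345129217 280717008
956695259663 80284082748

√142 = [11; 1,10,1,22, …], period ℓ=4 (even) → k=3
step 0: (11, 1)  from 11·(1,0) + (0,1)
step 1: (12, 1)  from 1·(11,1) + (1,0)
step 2: (131, 11)  from 10·(12,1) + (11,1)
step 3: (143, 12)  from 1·(131,11) + (12,1)
(x₁, y₁) = (143, 12);  143² − 142·12² = 1 ✓
(143+12√142)^2 = 40897 + 3432√142
(143+12√142)^3 = 11696399 + 981540√142
(143+12√142)^4 = 3345129217 + 280717008√142
(143+12√142)^5 = 956695259663 + 80284082748√142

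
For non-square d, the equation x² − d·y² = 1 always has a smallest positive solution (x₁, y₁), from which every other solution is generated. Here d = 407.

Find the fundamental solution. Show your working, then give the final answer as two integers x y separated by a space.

2663 132

√407 = [20; 5,1,2,1,5,40, …], period ℓ=6 (even) → k=5
k=0  a_k=20  p_k/q_k = 20/1
k=1  a_k=5  p_k/q_k = 101/5
…
k=4  a_k=1  p_k/q_k = 464/23
k=5  a_k=5  p_k/q_k = 2663/132
→ (2663, 132).  Check: 2663²=7091569, 407·132²=7091568, difference 1.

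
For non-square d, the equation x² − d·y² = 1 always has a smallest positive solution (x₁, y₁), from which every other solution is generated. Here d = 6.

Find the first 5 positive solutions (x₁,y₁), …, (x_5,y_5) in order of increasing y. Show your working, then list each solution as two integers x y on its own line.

d=6: √d = [2; 2,4] (ℓ=2, even), read p_1/q_1
a_0=2:  p_0=2·1+0=2,  q_0=2·0+1=1
a_1=2:  p_1=2·2+1=5,  q_1=2·1+0=2
→ (5, 2).  Check: 5²=25, 6·2²=24, difference 1.
n=2: (5,2)∘(5,2) = (5·5+6·2·2, 5·2+2·5) = (49,20)
n=3: (49,20)∘(5,2) = (5·49+6·2·20, 5·20+2·49) = (485,198)
n=4: (485,198)∘(5,2) = (5·485+6·2·198, 5·198+2·485) = (4801,1960)
n=5: (4801,1960)∘(5,2) = (5·4801+6·2·1960, 5·1960+2·4801) = (47525,19402)

5 2
49 20
485 198
4801 1960
47525 19402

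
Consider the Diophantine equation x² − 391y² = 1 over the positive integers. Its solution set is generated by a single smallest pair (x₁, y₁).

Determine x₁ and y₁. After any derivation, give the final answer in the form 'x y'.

d=391: √d = [19; 1,3,2,2,1,…,3,1,38] (ℓ=16, even), read p_15/q_15
i=0: a=19 ⇒ p=19, q=1
…
i=2: a=3 ⇒ p=79, q=4
i=3: a=2 ⇒ p=178, q=9
…
i=5: a=1 ⇒ p=613, q=31
i=6: a=1 ⇒ p=1048, q=53
i=7: a=2 ⇒ p=2709, q=137
i=8: a=19 ⇒ p=52519, q=2656
…
i=10: a=1 ⇒ p=160266, q=8105
…
i=13: a=2 ⇒ p=1660597, q=83980
i=14: a=3 ⇒ p=5678083, q=287153
i=15: a=1 ⇒ p=7338680, q=371133
→ (7338680, 371133).  Check: 7338680²=53856224142400, 391·371133²=53856224142399, difference 1.

7338680 371133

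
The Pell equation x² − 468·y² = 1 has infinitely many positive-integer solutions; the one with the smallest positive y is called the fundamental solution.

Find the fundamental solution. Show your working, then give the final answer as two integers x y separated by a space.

649 30

[21; 1,1,1,2,1,1,1,42] for √468; ℓ=8 ⇒ convergent index 7
step 0: (21, 1)  from 21·(1,0) + (0,1)
step 1: (22, 1)  from 1·(21,1) + (1,0)
…
step 3: (65, 3)  from 1·(43,2) + (22,1)
step 4: (173, 8)  from 2·(65,3) + (43,2)
…
step 6: (411, 19)  from 1·(238,11) + (173,8)
step 7: (649, 30)  from 1·(411,19) + (238,11)
→ (649, 30).  Check: 649²=421201, 468·30²=421200, difference 1.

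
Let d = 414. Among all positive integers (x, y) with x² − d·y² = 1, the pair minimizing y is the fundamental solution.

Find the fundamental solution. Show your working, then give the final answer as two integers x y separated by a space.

[20; 2,1,7,2,7,1,2,40] for √414; ℓ=8 ⇒ convergent index 7
a_0=20:  p_0=20·1+0=20,  q_0=20·0+1=1
a_1=2:  p_1=2·20+1=41,  q_1=2·1+0=2
a_2=1:  p_2=1·41+20=61,  q_2=1·2+1=3
…
a_4=2:  p_4=2·468+61=997,  q_4=2·23+3=49
a_5=7:  p_5=7·997+468=7447,  q_5=7·49+23=366
a_6=1:  p_6=1·7447+997=8444,  q_6=1·366+49=415
a_7=2:  p_7=2·8444+7447=24335,  q_7=2·415+366=1196
(x₁, y₁) = (24335, 1196);  24335² − 414·1196² = 1 ✓

24335 1196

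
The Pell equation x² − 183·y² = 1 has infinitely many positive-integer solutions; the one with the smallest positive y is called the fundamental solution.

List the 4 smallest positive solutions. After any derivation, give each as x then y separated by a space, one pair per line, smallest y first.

487 36
474337 35064
462003751 34152300
449991179137 33264305136

√183 → a₀=13, period (1,1,8,1,1,26); ℓ=6 even so k=5
k=0  a_k=13  p_k/q_k = 13/1
…
k=3  a_k=8  p_k/q_k = 230/17
k=4  a_k=1  p_k/q_k = 257/19
k=5  a_k=1  p_k/q_k = 487/36
→ (487, 36).  Check: 487²=237169, 183·36²=237168, difference 1.
(487+36√183)^2 = 474337 + 35064√183
(487+36√183)^3 = 462003751 + 34152300√183
(487+36√183)^4 = 449991179137 + 33264305136√183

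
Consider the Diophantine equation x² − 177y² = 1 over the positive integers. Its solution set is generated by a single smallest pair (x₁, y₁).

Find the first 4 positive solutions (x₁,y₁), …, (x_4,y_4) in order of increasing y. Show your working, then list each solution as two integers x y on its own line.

d=177: √d = [13; 3,3,2,8,2,3,3,26] (ℓ=8, even), read p_7/q_7
a_0=13:  p_0=13·1+0=13,  q_0=13·0+1=1
a_1=3:  p_1=3·13+1=40,  q_1=3·1+0=3
a_2=3:  p_2=3·40+13=133,  q_2=3·3+1=10
a_3=2:  p_3=2·133+40=306,  q_3=2·10+3=23
…
a_5=2:  p_5=2·2581+306=5468,  q_5=2·194+23=411
a_6=3:  p_6=3·5468+2581=18985,  q_6=3·411+194=1427
a_7=3:  p_7=3·18985+5468=62423,  q_7=3·1427+411=4692
→ (62423, 4692).  Check: 62423²=3896630929, 177·4692²=3896630928, difference 1.
(62423+4692√177)^2 = 7793261857 + 585777432√177
(62423+4692√177)^3 = 972957569736599 + 73131969270780√177
(62423+4692√177)^4 = 121469860743542176897 + 9130233834994022448√177

62423 4692
7793261857 585777432
972957569736599 73131969270780
121469860743542176897 9130233834994022448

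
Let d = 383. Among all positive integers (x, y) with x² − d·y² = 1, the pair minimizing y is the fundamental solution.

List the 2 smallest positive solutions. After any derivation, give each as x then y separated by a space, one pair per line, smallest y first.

18768 959
704475647 35997024

√383 = [19; 1,1,3,19,3,1,1,38, …], period ℓ=8 (even) → k=7
i=0: a=19 ⇒ p=19, q=1
…
i=4: a=19 ⇒ p=2642, q=135
i=5: a=3 ⇒ p=8063, q=412
i=6: a=1 ⇒ p=10705, q=547
i=7: a=1 ⇒ p=18768, q=959
fundamental: x₁=18768, y₁=959  (since 352237824 − 383·919681 = 1)
(18768+959√383)^2 = 704475647 + 35997024√383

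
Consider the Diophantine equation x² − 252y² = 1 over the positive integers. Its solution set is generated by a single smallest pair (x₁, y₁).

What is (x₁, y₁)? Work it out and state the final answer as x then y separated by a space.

[15; 1,6,1,30] for √252; ℓ=4 ⇒ convergent index 3
k=0  a_k=15  p_k/q_k = 15/1
k=1  a_k=1  p_k/q_k = 16/1
k=2  a_k=6  p_k/q_k = 111/7
k=3  a_k=1  p_k/q_k = 127/8
(x₁, y₁) = (127, 8);  127² − 252·8² = 1 ✓

127 8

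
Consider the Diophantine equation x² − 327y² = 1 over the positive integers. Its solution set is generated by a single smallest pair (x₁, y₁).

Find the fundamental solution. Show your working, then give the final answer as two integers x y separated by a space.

217 12

[18; 12,36] for √327; ℓ=2 ⇒ convergent index 1
k=0  a_k=18  p_k/q_k = 18/1
k=1  a_k=12  p_k/q_k = 217/12
fundamental: x₁=217, y₁=12  (since 47089 − 327·144 = 1)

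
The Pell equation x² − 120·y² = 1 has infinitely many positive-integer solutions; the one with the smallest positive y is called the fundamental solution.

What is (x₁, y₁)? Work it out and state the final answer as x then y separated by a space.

√120 = [10; 1,20, …], period ℓ=2 (even) → k=1
a_0=10:  p_0=10·1+0=10,  q_0=10·0+1=1
a_1=1:  p_1=1·10+1=11,  q_1=1·1+0=1
fundamental: x₁=11, y₁=1  (since 121 − 120·1 = 1)

11 1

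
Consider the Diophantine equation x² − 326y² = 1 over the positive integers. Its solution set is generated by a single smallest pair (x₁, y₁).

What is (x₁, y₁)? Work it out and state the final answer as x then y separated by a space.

√326 → a₀=18, period (18,36); ℓ=2 even so k=1
k=0  a_k=18  p_k/q_k = 18/1
k=1  a_k=18  p_k/q_k = 325/18
→ (325, 18).  Check: 325²=105625, 326·18²=105624, difference 1.

325 18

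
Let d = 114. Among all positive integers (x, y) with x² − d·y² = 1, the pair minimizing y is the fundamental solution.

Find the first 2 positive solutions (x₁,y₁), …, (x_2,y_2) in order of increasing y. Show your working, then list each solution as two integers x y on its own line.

d=114: √d = [10; 1,2,10,2,1,20] (ℓ=6, even), read p_5/q_5
k=0  a_k=10  p_k/q_k = 10/1
k=1  a_k=1  p_k/q_k = 11/1
k=2  a_k=2  p_k/q_k = 32/3
k=3  a_k=10  p_k/q_k = 331/31
k=4  a_k=2  p_k/q_k = 694/65
k=5  a_k=1  p_k/q_k = 1025/96
(x₁, y₁) = (1025, 96);  1025² − 114·96² = 1 ✓
(1025+96√114)^2 = 2101249 + 196800√114

1025 96
2101249 196800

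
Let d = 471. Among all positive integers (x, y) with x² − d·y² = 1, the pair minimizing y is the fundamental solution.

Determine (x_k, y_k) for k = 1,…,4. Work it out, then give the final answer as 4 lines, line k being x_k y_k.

7838695 361188
122890278606049 5662485139320
1926598824915678693415 88772987898323613612
30204041151744689101078780801 1391728752747293974319493360

√471 = [21; 1,2,2,1,3,…,2,1,42, …], period ℓ=14 (even) → k=13
a_0=21:  p_0=21·1+0=21,  q_0=21·0+1=1
a_1=1:  p_1=1·21+1=22,  q_1=1·1+0=1
a_2=2:  p_2=2·22+21=65,  q_2=2·1+1=3
a_3=2:  p_3=2·65+22=152,  q_3=2·3+1=7
a_4=1:  p_4=1·152+65=217,  q_4=1·7+3=10
a_5=3:  p_5=3·217+152=803,  q_5=3·10+7=37
a_6=4:  p_6=4·803+217=3429,  q_6=4·37+10=158
a_7=14:  p_7=14·3429+803=48809,  q_7=14·158+37=2249
…
a_9=3:  p_9=3·198665+48809=644804,  q_9=3·9154+2249=29711
…
a_11=2:  p_11=2·843469+644804=2331742,  q_11=2·38865+29711=107441
a_12=2:  p_12=2·2331742+843469=5506953,  q_12=2·107441+38865=253747
a_13=1:  p_13=1·5506953+2331742=7838695,  q_13=1·253747+107441=361188
fundamental: x₁=7838695, y₁=361188  (since 61445139303025 − 471·130456771344 = 1)
n=2: (7838695,361188)∘(7838695,361188) = (7838695·7838695+471·361188·361188, 7838695·361188+361188·7838695) = (122890278606049,5662485139320)
n=3: (122890278606049,5662485139320)∘(7838695,361188) = (7838695·122890278606049+471·361188·5662485139320, 7838695·5662485139320+361188·122890278606049) = (1926598824915678693415,88772987898323613612)
n=4: (1926598824915678693415,88772987898323613612)∘(7838695,361188) = (7838695·1926598824915678693415+471·361188·88772987898323613612, 7838695·88772987898323613612+361188·1926598824915678693415) = (30204041151744689101078780801,1391728752747293974319493360)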